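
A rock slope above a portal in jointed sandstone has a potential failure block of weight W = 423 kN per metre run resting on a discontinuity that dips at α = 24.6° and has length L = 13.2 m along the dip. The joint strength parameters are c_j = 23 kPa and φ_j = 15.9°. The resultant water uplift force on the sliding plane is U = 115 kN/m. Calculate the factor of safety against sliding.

Resolving the block weight along and normal to the plane and applying the Mohr–Coulomb strength on the joint:
N' = W cosα − U = 423·cos24.6° − 115 = 269.6 kN/m
Driving force T = W sinα = 423·sin24.6° = 176.1 kN/m
Resisting force R = c_j·L + N'·tanφ_j = 23·13.2 + 269.6·tan15.9° = 303.6 + 76.8 = 380.4 kN/m
FS = R / T = 380.4 / 176.1 = 2.160

FS = 2.16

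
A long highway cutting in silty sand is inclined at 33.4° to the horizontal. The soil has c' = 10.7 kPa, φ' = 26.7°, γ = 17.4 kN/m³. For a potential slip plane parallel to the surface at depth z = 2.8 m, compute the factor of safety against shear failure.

For an infinite slope with a slip plane parallel to the surface (no pore pressure): FS = [c' + γz cos²β tanφ'] / [γz sinβ cosβ].
γz = 17.4·2.8 = 48.72 kN/m²
Numerator = 10.7 + 48.72·cos²33.4°·tan26.7° = 10.7 + 48.72·0.6970·0.5029 = 27.778 kPa
Denominator = 48.72·sin33.4°·cos33.4° = 48.72·0.5505·0.8348 = 22.390 kPa
FS = 27.778 / 22.390 = 1.241

FS = 1.24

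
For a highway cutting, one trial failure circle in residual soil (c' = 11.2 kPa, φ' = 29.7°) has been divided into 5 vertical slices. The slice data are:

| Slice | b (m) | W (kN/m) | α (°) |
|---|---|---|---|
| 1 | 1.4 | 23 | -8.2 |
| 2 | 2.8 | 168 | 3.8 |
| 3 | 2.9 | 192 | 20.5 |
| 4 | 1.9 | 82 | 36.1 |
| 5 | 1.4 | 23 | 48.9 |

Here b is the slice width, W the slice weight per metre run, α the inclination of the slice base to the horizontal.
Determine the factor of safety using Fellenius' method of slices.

FS = 2.77

Ordinary method of slices: FS = Σ[c'·Δl_i + (W_i cosα_i)·tanφ'] / Σ W_i sinα_i, with Δl_i = b_i / cosα_i.
Slice 1: Δl = 1.4/cos(-8.2°) = 1.414 m; N'_1 = 23·cos(-8.2°) = 22.8; c'Δl = 15.84; W sinα = -3.3
Slice 2: Δl = 2.8/cos3.8° = 2.806 m; N'_2 = 168·cos3.8° = 167.6; c'Δl = 31.43; W sinα = 11.1
Slice 3: Δl = 2.9/cos20.5° = 3.096 m; N'_3 = 192·cos20.5° = 179.8; c'Δl = 34.68; W sinα = 67.2
Slice 4: Δl = 1.9/cos36.1° = 2.352 m; N'_4 = 82·cos36.1° = 66.3; c'Δl = 26.34; W sinα = 48.3
Slice 5: Δl = 1.4/cos48.9° = 2.130 m; N'_5 = 23·cos48.9° = 15.1; c'Δl = 23.85; W sinα = 17.3
Σc'Δl = 132.1 kN/m; ΣN' = 451.6 kN/m; ΣW sinα = 140.7 kN/m
Resisting = 132.1 + 451.6·tan29.7° = 132.1 + 257.6 = 389.7 kN/m
FS = 389.7 / 140.7 = 2.769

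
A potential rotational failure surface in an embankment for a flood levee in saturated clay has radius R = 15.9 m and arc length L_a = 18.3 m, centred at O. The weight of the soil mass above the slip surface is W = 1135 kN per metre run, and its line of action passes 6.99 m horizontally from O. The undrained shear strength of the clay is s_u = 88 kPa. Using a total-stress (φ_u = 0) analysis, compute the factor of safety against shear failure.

Taking moments about the centre O, the resisting moment is provided by the undrained shear strength acting along the arc:
M_R = s_u·L_a·R = 88·18.30·15.9 = 25605.4 kN·m/m
M_D = W·d = 1135·6.99 = 7933.7 kN·m/m
FS = M_R / M_D = 25605.4 / 7933.7 = 3.227

FS = 3.23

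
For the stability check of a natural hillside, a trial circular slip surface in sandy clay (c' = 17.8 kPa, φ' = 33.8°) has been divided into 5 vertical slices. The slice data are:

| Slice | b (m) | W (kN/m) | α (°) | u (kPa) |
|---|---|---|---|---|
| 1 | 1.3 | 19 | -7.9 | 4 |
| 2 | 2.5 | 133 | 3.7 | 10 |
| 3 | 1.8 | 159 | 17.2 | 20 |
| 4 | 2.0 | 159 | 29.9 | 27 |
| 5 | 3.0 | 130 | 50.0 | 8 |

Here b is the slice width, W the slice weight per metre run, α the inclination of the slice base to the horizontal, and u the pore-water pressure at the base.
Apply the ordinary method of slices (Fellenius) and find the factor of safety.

FS = 2.00

Ordinary method of slices: FS = Σ[c'·Δl_i + (W_i cosα_i − u_i·Δl_i)·tanφ'] / Σ W_i sinα_i, with Δl_i = b_i / cosα_i.
Slice 1: Δl = 1.3/cos(-7.9°) = 1.312 m; N'_1 = 19·cos(-7.9°) − 4·1.312 = 13.6; c'Δl = 23.36; W sinα = -2.6
Slice 2: Δl = 2.5/cos3.7° = 2.505 m; N'_2 = 133·cos3.7° − 10·2.505 = 107.7; c'Δl = 44.59; W sinα = 8.6
Slice 3: Δl = 1.8/cos17.2° = 1.884 m; N'_3 = 159·cos17.2° − 20·1.884 = 114.2; c'Δl = 33.54; W sinα = 47.0
Slice 4: Δl = 2.0/cos29.9° = 2.307 m; N'_4 = 159·cos29.9° − 27·2.307 = 75.5; c'Δl = 41.07; W sinα = 79.3
Slice 5: Δl = 3.0/cos50.0° = 4.667 m; N'_5 = 130·cos50.0° − 8·4.667 = 46.2; c'Δl = 83.08; W sinα = 99.6
Σc'Δl = 225.6 kN/m; ΣN' = 357.2 kN/m; ΣW sinα = 231.8 kN/m
Resisting = 225.6 + 357.2·tan33.8° = 225.6 + 239.1 = 464.8 kN/m
FS = 464.8 / 231.8 = 2.005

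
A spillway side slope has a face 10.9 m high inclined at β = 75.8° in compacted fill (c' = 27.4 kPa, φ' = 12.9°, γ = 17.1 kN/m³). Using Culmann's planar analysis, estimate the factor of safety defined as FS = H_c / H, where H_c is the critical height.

H_c = (4c'/γ) · sinβ cosφ' / [1 − cos(β − φ')]
    = (4·27.4/17.1) · sin75.8°·cos12.9° / [1 − cos62.9°]
    = 6.409 · 0.9450 / 0.5445 = 11.12 m
FS = H_c / H = 11.12 / 10.9 = 1.021

FS = 1.02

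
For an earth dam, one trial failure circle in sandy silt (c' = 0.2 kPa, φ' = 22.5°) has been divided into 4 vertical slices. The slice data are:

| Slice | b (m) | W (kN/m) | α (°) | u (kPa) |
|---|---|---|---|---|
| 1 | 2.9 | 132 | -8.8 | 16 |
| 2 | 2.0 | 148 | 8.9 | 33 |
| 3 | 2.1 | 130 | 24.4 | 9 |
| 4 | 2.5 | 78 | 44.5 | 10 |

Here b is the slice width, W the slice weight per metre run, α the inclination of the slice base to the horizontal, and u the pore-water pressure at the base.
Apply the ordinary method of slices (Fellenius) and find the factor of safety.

Ordinary method of slices: FS = Σ[c'·Δl_i + (W_i cosα_i − u_i·Δl_i)·tanφ'] / Σ W_i sinα_i, with Δl_i = b_i / cosα_i.
Slice 1: Δl = 2.9/cos(-8.8°) = 2.935 m; N'_1 = 132·cos(-8.8°) − 16·2.935 = 83.5; c'Δl = 0.59; W sinα = -20.2
Slice 2: Δl = 2.0/cos8.9° = 2.024 m; N'_2 = 148·cos8.9° − 33·2.024 = 79.4; c'Δl = 0.40; W sinα = 22.9
Slice 3: Δl = 2.1/cos24.4° = 2.306 m; N'_3 = 130·cos24.4° − 9·2.306 = 97.6; c'Δl = 0.46; W sinα = 53.7
Slice 4: Δl = 2.5/cos44.5° = 3.505 m; N'_4 = 78·cos44.5° − 10·3.505 = 20.6; c'Δl = 0.70; W sinα = 54.7
Σc'Δl = 2.2 kN/m; ΣN' = 281.1 kN/m; ΣW sinα = 111.1 kN/m
Resisting = 2.2 + 281.1·tan22.5° = 2.2 + 116.4 = 118.6 kN/m
FS = 118.6 / 111.1 = 1.068

FS = 1.07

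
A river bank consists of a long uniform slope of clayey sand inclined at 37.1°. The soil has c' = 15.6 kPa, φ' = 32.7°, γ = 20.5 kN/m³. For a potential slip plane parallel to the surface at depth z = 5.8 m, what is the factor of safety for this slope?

For an infinite slope with a slip plane parallel to the surface (no pore pressure): FS = [c' + γz cos²β tanφ'] / [γz sinβ cosβ].
γz = 20.5·5.8 = 118.90 kN/m²
Numerator = 15.6 + 118.90·cos²37.1°·tan32.7° = 15.6 + 118.90·0.6361·0.6420 = 64.158 kPa
Denominator = 118.90·sin37.1°·cos37.1° = 118.90·0.6032·0.7976 = 57.204 kPa
FS = 64.158 / 57.204 = 1.122

FS = 1.12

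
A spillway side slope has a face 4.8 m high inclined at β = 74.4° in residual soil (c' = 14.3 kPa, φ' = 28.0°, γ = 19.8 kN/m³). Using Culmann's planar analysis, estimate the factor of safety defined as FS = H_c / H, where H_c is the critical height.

FS = 1.65

H_c = (4c'/γ) · sinβ cosφ' / [1 − cos(β − φ')]
    = (4·14.3/19.8) · sin74.4°·cos28.0° / [1 − cos46.4°]
    = 2.889 · 0.8504 / 0.3104 = 7.92 m
FS = H_c / H = 7.92 / 4.8 = 1.649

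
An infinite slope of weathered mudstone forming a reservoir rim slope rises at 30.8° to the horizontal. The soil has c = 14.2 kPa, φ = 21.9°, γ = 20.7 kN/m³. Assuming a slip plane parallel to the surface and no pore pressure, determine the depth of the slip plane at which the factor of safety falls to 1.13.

z = 3.42 m

Setting FS = 1.13 in FS = [c + γz cos²β tanφ] / [γz sinβ cosβ] and solving for z:
z = c / [γ cosβ (FS·sinβ − cosβ·tanφ)]
  = 14.2 / [20.7·cos30.8°·(1.13·sin30.8° − cos30.8°·tan21.9°)]
  = 14.2 / [20.7·0.8590·(1.13·0.5120 − 0.8590·0.4020)]
  = 14.2 / 4.1483 = 3.423 m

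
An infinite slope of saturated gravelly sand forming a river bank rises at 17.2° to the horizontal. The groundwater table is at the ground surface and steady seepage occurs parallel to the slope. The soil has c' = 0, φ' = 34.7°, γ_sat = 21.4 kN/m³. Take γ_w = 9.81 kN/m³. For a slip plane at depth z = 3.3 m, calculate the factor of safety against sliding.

With seepage parallel to the slope and the water table at the surface, the effective normal stress on the slip plane uses the buoyant unit weight γ' = γ_sat − γ_w while the driving shear stress uses γ_sat:
FS = [c' + γ' z cos²β tanφ'] / [γ_sat z sinβ cosβ]
(For c' = 0 this reduces to FS = (γ'/γ_sat)·tanφ'/tanβ.)
γ' = 21.4 − 9.81 = 11.59 kN/m³
Numerator = 0.0 + 11.59·3.3·cos²17.2°·tan34.7° = 0.0 + 11.59·3.3·0.9126·0.6924 = 24.168 kPa
Denominator = 21.4·3.3·sin17.2°·cos17.2° = 21.4·3.3·0.2957·0.9553 = 19.949 kPa
FS = 24.168 / 19.949 = 1.211

FS = 1.21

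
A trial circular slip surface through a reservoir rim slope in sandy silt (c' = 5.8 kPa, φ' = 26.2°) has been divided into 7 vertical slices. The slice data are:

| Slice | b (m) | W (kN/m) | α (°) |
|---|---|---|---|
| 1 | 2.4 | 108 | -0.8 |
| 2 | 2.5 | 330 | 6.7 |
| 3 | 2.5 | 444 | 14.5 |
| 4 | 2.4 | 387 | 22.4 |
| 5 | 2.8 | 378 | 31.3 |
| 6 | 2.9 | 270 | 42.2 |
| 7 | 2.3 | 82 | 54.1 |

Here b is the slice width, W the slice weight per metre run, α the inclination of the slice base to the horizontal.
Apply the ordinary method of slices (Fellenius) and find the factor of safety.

FS = 1.36

Ordinary method of slices: FS = Σ[c'·Δl_i + (W_i cosα_i)·tanφ'] / Σ W_i sinα_i, with Δl_i = b_i / cosα_i.
Slice 1: Δl = 2.4/cos(-0.8°) = 2.400 m; N'_1 = 108·cos(-0.8°) = 108.0; c'Δl = 13.92; W sinα = -1.5
Slice 2: Δl = 2.5/cos6.7° = 2.517 m; N'_2 = 330·cos6.7° = 327.7; c'Δl = 14.60; W sinα = 38.5
Slice 3: Δl = 2.5/cos14.5° = 2.582 m; N'_3 = 444·cos14.5° = 429.9; c'Δl = 14.98; W sinα = 111.2
Slice 4: Δl = 2.4/cos22.4° = 2.596 m; N'_4 = 387·cos22.4° = 357.8; c'Δl = 15.06; W sinα = 147.5
Slice 5: Δl = 2.8/cos31.3° = 3.277 m; N'_5 = 378·cos31.3° = 323.0; c'Δl = 19.01; W sinα = 196.4
Slice 6: Δl = 2.9/cos42.2° = 3.915 m; N'_6 = 270·cos42.2° = 200.0; c'Δl = 22.71; W sinα = 181.4
Slice 7: Δl = 2.3/cos54.1° = 3.922 m; N'_7 = 82·cos54.1° = 48.1; c'Δl = 22.75; W sinα = 66.4
Σc'Δl = 123.0 kN/m; ΣN' = 1794.5 kN/m; ΣW sinα = 739.8 kN/m
Resisting = 123.0 + 1794.5·tan26.2° = 123.0 + 883.0 = 1006.0 kN/m
FS = 1006.0 / 739.8 = 1.360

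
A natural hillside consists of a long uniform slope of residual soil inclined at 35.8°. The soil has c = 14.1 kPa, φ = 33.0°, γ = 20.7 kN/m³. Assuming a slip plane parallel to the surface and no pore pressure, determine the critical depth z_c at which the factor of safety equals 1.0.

z_c = 14.42 m

Setting FS = 1.00 in FS = [c + γz cos²β tanφ] / [γz sinβ cosβ] and solving for z:
z = c / [γ cosβ (FS·sinβ − cosβ·tanφ)]
  = 14.1 / [20.7·cos35.8°·(1.00·sin35.8° − cos35.8°·tan33.0°)]
  = 14.1 / [20.7·0.8111·(1.00·0.5850 − 0.8111·0.6494)]
  = 14.1 / 0.9779 = 14.419 m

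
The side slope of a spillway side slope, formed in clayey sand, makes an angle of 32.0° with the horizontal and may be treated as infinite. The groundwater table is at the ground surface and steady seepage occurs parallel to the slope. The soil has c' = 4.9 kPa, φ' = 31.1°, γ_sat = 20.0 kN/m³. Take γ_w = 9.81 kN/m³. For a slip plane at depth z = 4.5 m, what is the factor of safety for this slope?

FS = 0.61

With seepage parallel to the slope and the water table at the surface, the effective normal stress on the slip plane uses the buoyant unit weight γ' = γ_sat − γ_w while the driving shear stress uses γ_sat:
FS = [c' + γ' z cos²β tanφ'] / [γ_sat z sinβ cosβ]
γ' = 20.0 − 9.81 = 10.19 kN/m³
Numerator = 4.9 + 10.19·4.5·cos²32.0°·tan31.1° = 4.9 + 10.19·4.5·0.7192·0.6032 = 24.794 kPa
Denominator = 20.0·4.5·sin32.0°·cos32.0° = 20.0·4.5·0.5299·0.8480 = 40.446 kPa
FS = 24.794 / 40.446 = 0.613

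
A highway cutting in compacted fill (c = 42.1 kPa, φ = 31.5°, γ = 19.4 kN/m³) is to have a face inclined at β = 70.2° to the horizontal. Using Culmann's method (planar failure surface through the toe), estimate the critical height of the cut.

Culmann's analysis gives the critical failure plane at α_cr = (β + φ)/2 = (70.2 + 31.5)/2 = 50.9°, and the critical height
H_c = (4c/γ) · sinβ cosφ / [1 − cos(β − φ)]
    = (4·42.1/19.4) · sin70.2°·cos31.5° / [1 − cos(38.7°)]
    = 8.680 · 0.9409·0.8526 / [1 − 0.7804]
    = 8.680 · 0.8022 / 0.2196
    = 31.72 m

H_c = 31.72 m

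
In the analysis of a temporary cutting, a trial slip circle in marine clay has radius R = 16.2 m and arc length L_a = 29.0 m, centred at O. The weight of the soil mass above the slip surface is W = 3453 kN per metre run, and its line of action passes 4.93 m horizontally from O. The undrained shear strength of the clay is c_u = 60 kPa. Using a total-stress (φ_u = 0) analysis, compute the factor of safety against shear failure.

Taking moments about the centre O, the resisting moment is provided by the undrained shear strength acting along the arc:
M_R = c_u·L_a·R = 60·29.00·16.2 = 28188.0 kN·m/m
M_D = W·d = 3453·4.93 = 17023.3 kN·m/m
FS = M_R / M_D = 28188.0 / 17023.3 = 1.656

FS = 1.66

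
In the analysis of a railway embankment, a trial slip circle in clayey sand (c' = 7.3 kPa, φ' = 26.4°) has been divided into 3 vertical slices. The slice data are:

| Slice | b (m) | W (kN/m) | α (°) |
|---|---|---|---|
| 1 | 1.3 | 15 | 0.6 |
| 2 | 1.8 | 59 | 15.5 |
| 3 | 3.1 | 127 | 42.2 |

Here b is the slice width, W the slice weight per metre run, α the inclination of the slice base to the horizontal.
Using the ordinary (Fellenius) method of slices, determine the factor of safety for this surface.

Ordinary method of slices: FS = Σ[c'·Δl_i + (W_i cosα_i)·tanφ'] / Σ W_i sinα_i, with Δl_i = b_i / cosα_i.
Slice 1: Δl = 1.3/cos0.6° = 1.300 m; N'_1 = 15·cos0.6° = 15.0; c'Δl = 9.49; W sinα = 0.2
Slice 2: Δl = 1.8/cos15.5° = 1.868 m; N'_2 = 59·cos15.5° = 56.9; c'Δl = 13.64; W sinα = 15.8
Slice 3: Δl = 3.1/cos42.2° = 4.185 m; N'_3 = 127·cos42.2° = 94.1; c'Δl = 30.55; W sinα = 85.3
Σc'Δl = 53.7 kN/m; ΣN' = 165.9 kN/m; ΣW sinα = 101.2 kN/m
Resisting = 53.7 + 165.9·tan26.4° = 53.7 + 82.4 = 136.0 kN/m
FS = 136.0 / 101.2 = 1.344

FS = 1.34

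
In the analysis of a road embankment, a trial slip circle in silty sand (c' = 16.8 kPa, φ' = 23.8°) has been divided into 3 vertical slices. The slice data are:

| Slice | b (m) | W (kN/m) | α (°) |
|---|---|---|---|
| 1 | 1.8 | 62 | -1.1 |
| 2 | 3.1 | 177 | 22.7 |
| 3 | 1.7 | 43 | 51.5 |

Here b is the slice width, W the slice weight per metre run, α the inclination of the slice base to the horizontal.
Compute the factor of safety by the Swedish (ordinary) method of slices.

Ordinary method of slices: FS = Σ[c'·Δl_i + (W_i cosα_i)·tanφ'] / Σ W_i sinα_i, with Δl_i = b_i / cosα_i.
Slice 1: Δl = 1.8/cos(-1.1°) = 1.800 m; N'_1 = 62·cos(-1.1°) = 62.0; c'Δl = 30.25; W sinα = -1.2
Slice 2: Δl = 3.1/cos22.7° = 3.360 m; N'_2 = 177·cos22.7° = 163.3; c'Δl = 56.45; W sinα = 68.3
Slice 3: Δl = 1.7/cos51.5° = 2.731 m; N'_3 = 43·cos51.5° = 26.8; c'Δl = 45.88; W sinα = 33.7
Σc'Δl = 132.6 kN/m; ΣN' = 252.0 kN/m; ΣW sinα = 100.8 kN/m
Resisting = 132.6 + 252.0·tan23.8° = 132.6 + 111.2 = 243.7 kN/m
FS = 243.7 / 100.8 = 2.419

FS = 2.42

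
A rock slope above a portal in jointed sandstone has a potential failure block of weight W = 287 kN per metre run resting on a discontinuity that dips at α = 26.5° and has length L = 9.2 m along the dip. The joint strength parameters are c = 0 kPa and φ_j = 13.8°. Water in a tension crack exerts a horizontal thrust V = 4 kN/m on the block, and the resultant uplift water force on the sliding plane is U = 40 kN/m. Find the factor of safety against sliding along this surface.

Resolving the block weight along and normal to the plane and applying the Mohr–Coulomb strength on the joint:
N' = W cosα − U − V sinα = 287·cos26.5° − 40 − 4·sin26.5° = 215.1 kN/m
Driving force T = W sinα + V cosα = 287·sin26.5° + 4·cos26.5° = 131.6 kN/m
Resisting force R = c·L + N'·tanφ_j = 0·9.2 + 215.1·tan13.8° = 0.0 + 52.8 = 52.8 kN/m
FS = R / T = 52.8 / 131.6 = 0.401

FS = 0.40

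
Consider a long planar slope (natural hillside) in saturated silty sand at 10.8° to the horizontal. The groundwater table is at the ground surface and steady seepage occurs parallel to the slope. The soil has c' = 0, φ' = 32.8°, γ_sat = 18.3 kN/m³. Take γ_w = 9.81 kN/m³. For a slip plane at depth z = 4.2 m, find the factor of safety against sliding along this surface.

FS = 1.57

With seepage parallel to the slope and the water table at the surface, the effective normal stress on the slip plane uses the buoyant unit weight γ' = γ_sat − γ_w while the driving shear stress uses γ_sat:
FS = [c' + γ' z cos²β tanφ'] / [γ_sat z sinβ cosβ]
(For c' = 0 this reduces to FS = (γ'/γ_sat)·tanφ'/tanβ.)
γ' = 18.3 − 9.81 = 8.49 kN/m³
Numerator = 0.0 + 8.49·4.2·cos²10.8°·tan32.8° = 0.0 + 8.49·4.2·0.9649·0.6445 = 22.173 kPa
Denominator = 18.3·4.2·sin10.8°·cos10.8° = 18.3·4.2·0.1874·0.9823 = 14.147 kPa
FS = 22.173 / 14.147 = 1.567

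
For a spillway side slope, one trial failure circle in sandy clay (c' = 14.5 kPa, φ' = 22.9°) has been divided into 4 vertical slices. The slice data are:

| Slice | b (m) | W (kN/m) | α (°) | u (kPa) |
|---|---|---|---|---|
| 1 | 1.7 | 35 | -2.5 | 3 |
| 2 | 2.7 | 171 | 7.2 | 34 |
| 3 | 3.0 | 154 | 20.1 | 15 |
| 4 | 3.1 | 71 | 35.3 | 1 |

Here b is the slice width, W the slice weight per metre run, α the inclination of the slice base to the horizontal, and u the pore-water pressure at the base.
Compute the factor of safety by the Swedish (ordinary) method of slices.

Ordinary method of slices: FS = Σ[c'·Δl_i + (W_i cosα_i − u_i·Δl_i)·tanφ'] / Σ W_i sinα_i, with Δl_i = b_i / cosα_i.
Slice 1: Δl = 1.7/cos(-2.5°) = 1.702 m; N'_1 = 35·cos(-2.5°) − 3·1.702 = 29.9; c'Δl = 24.67; W sinα = -1.5
Slice 2: Δl = 2.7/cos7.2° = 2.721 m; N'_2 = 171·cos7.2° − 34·2.721 = 77.1; c'Δl = 39.46; W sinα = 21.4
Slice 3: Δl = 3.0/cos20.1° = 3.195 m; N'_3 = 154·cos20.1° − 15·3.195 = 96.7; c'Δl = 46.32; W sinα = 52.9
Slice 4: Δl = 3.1/cos35.3° = 3.798 m; N'_4 = 71·cos35.3° − 1·3.798 = 54.1; c'Δl = 55.08; W sinα = 41.0
Σc'Δl = 165.5 kN/m; ΣN' = 257.8 kN/m; ΣW sinα = 113.9 kN/m
Resisting = 165.5 + 257.8·tan22.9° = 165.5 + 108.9 = 274.4 kN/m
FS = 274.4 / 113.9 = 2.410

FS = 2.41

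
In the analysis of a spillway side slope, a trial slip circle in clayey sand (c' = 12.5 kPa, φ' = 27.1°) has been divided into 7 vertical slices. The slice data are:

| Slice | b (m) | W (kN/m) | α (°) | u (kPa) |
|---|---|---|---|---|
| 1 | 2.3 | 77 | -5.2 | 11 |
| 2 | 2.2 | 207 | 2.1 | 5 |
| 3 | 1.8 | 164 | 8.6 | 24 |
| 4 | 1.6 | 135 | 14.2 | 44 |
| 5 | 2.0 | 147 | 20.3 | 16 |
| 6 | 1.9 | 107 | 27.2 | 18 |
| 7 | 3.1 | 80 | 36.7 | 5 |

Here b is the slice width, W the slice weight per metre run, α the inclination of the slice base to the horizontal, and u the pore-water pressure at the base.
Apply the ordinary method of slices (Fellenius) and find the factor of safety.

FS = 2.54

Ordinary method of slices: FS = Σ[c'·Δl_i + (W_i cosα_i − u_i·Δl_i)·tanφ'] / Σ W_i sinα_i, with Δl_i = b_i / cosα_i.
Slice 1: Δl = 2.3/cos(-5.2°) = 2.310 m; N'_1 = 77·cos(-5.2°) − 11·2.310 = 51.3; c'Δl = 28.87; W sinα = -7.0
Slice 2: Δl = 2.2/cos2.1° = 2.201 m; N'_2 = 207·cos2.1° − 5·2.201 = 195.9; c'Δl = 27.52; W sinα = 7.6
Slice 3: Δl = 1.8/cos8.6° = 1.820 m; N'_3 = 164·cos8.6° − 24·1.820 = 118.5; c'Δl = 22.76; W sinα = 24.5
Slice 4: Δl = 1.6/cos14.2° = 1.650 m; N'_4 = 135·cos14.2° − 44·1.650 = 58.3; c'Δl = 20.63; W sinα = 33.1
Slice 5: Δl = 2.0/cos20.3° = 2.132 m; N'_5 = 147·cos20.3° − 16·2.132 = 103.8; c'Δl = 26.66; W sinα = 51.0
Slice 6: Δl = 1.9/cos27.2° = 2.136 m; N'_6 = 107·cos27.2° − 18·2.136 = 56.7; c'Δl = 26.70; W sinα = 48.9
Slice 7: Δl = 3.1/cos36.7° = 3.866 m; N'_7 = 80·cos36.7° − 5·3.866 = 44.8; c'Δl = 48.33; W sinα = 47.8
Σc'Δl = 201.5 kN/m; ΣN' = 629.1 kN/m; ΣW sinα = 206.0 kN/m
Resisting = 201.5 + 629.1·tan27.1° = 201.5 + 321.9 = 523.4 kN/m
FS = 523.4 / 206.0 = 2.541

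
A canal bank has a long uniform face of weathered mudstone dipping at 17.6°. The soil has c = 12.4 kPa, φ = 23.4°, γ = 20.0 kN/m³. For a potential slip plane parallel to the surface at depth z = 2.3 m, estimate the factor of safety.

For an infinite slope with a slip plane parallel to the surface (no pore pressure): FS = [c + γz cos²β tanφ] / [γz sinβ cosβ].
γz = 20.0·2.3 = 46.00 kN/m²
Numerator = 12.4 + 46.00·cos²17.6°·tan23.4° = 12.4 + 46.00·0.9086·0.4327 = 30.486 kPa
Denominator = 46.00·sin17.6°·cos17.6° = 46.00·0.3024·0.9532 = 13.258 kPa
FS = 30.486 / 13.258 = 2.299

FS = 2.30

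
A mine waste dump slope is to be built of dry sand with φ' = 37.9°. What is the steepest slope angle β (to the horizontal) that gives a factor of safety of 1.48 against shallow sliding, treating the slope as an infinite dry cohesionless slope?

For an infinite dry cohesionless slope FS = tanφ'/tanβ, so tanβ = tanφ' / FS.
tanβ = tan37.9° / 1.48 = 0.7785 / 1.48 = 0.5260
β = arctan(0.5260) = 27.74°

β = 27.7°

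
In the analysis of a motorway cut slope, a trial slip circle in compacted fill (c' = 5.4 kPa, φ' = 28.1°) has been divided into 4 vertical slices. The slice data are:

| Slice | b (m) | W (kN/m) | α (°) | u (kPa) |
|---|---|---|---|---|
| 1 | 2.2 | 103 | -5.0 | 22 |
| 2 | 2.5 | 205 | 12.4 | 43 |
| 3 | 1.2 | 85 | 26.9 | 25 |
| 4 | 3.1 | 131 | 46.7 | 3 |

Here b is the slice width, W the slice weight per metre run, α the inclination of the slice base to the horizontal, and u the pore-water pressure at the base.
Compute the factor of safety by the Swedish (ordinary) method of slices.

Ordinary method of slices: FS = Σ[c'·Δl_i + (W_i cosα_i − u_i·Δl_i)·tanφ'] / Σ W_i sinα_i, with Δl_i = b_i / cosα_i.
Slice 1: Δl = 2.2/cos(-5.0°) = 2.208 m; N'_1 = 103·cos(-5.0°) − 22·2.208 = 54.0; c'Δl = 11.93; W sinα = -9.0
Slice 2: Δl = 2.5/cos12.4° = 2.560 m; N'_2 = 205·cos12.4° − 43·2.560 = 90.2; c'Δl = 13.82; W sinα = 44.0
Slice 3: Δl = 1.2/cos26.9° = 1.346 m; N'_3 = 85·cos26.9° − 25·1.346 = 42.2; c'Δl = 7.27; W sinα = 38.5
Slice 4: Δl = 3.1/cos46.7° = 4.520 m; N'_4 = 131·cos46.7° − 3·4.520 = 76.3; c'Δl = 24.41; W sinα = 95.3
Σc'Δl = 57.4 kN/m; ΣN' = 262.6 kN/m; ΣW sinα = 168.8 kN/m
Resisting = 57.4 + 262.6·tan28.1° = 57.4 + 140.2 = 197.6 kN/m
FS = 197.6 / 168.8 = 1.171

FS = 1.17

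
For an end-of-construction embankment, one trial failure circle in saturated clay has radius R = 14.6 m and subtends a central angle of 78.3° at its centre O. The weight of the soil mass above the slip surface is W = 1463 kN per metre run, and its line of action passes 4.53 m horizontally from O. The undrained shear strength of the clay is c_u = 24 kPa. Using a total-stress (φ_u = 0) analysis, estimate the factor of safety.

FS = 1.05

Taking moments about the centre O, the resisting moment is provided by the undrained shear strength acting along the arc:
Arc length L_a = R·θ = 14.6·(78.3°·π/180) = 14.6·1.3666 = 19.95 m
M_R = c_u·L_a·R = 24·19.95·14.6 = 6991.3 kN·m/m
M_D = W·d = 1463·4.53 = 6627.4 kN·m/m
FS = M_R / M_D = 6991.3 / 6627.4 = 1.055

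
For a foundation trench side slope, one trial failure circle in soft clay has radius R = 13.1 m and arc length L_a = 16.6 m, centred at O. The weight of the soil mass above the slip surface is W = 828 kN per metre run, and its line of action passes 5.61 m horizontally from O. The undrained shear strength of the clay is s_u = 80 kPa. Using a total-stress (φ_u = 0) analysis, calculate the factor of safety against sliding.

FS = 3.75

Taking moments about the centre O, the resisting moment is provided by the undrained shear strength acting along the arc:
M_R = s_u·L_a·R = 80·16.60·13.1 = 17396.8 kN·m/m
M_D = W·d = 828·5.61 = 4645.1 kN·m/m
FS = M_R / M_D = 17396.8 / 4645.1 = 3.745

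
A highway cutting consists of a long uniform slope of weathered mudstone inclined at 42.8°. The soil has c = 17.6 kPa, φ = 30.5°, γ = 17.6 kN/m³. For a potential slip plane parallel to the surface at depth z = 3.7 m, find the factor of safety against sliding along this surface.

FS = 1.18

For an infinite slope with a slip plane parallel to the surface (no pore pressure): FS = [c + γz cos²β tanφ] / [γz sinβ cosβ].
γz = 17.6·3.7 = 65.12 kN/m²
Numerator = 17.6 + 65.12·cos²42.8°·tan30.5° = 17.6 + 65.12·0.5384·0.5890 = 38.251 kPa
Denominator = 65.12·sin42.8°·cos42.8° = 65.12·0.6794·0.7337 = 32.464 kPa
FS = 38.251 / 32.464 = 1.178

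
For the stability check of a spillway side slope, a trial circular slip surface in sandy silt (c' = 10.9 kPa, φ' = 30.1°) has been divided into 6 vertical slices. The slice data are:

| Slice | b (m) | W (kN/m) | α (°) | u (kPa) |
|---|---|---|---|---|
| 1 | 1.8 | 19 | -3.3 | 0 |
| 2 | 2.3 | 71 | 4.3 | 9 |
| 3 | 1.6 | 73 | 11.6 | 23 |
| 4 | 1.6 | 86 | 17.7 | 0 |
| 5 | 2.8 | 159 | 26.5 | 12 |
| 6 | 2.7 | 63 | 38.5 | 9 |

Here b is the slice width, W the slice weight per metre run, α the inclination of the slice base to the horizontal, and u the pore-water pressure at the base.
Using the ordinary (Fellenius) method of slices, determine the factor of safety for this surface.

Ordinary method of slices: FS = Σ[c'·Δl_i + (W_i cosα_i − u_i·Δl_i)·tanφ'] / Σ W_i sinα_i, with Δl_i = b_i / cosα_i.
Slice 1: Δl = 1.8/cos(-3.3°) = 1.803 m; N'_1 = 19·cos(-3.3°) − 0·1.803 = 19.0; c'Δl = 19.65; W sinα = -1.1
Slice 2: Δl = 2.3/cos4.3° = 2.306 m; N'_2 = 71·cos4.3° − 9·2.306 = 50.0; c'Δl = 25.14; W sinα = 5.3
Slice 3: Δl = 1.6/cos11.6° = 1.633 m; N'_3 = 73·cos11.6° − 23·1.633 = 33.9; c'Δl = 17.80; W sinα = 14.7
Slice 4: Δl = 1.6/cos17.7° = 1.680 m; N'_4 = 86·cos17.7° − 0·1.680 = 81.9; c'Δl = 18.31; W sinα = 26.1
Slice 5: Δl = 2.8/cos26.5° = 3.129 m; N'_5 = 159·cos26.5° − 12·3.129 = 104.7; c'Δl = 34.10; W sinα = 70.9
Slice 6: Δl = 2.7/cos38.5° = 3.450 m; N'_6 = 63·cos38.5° − 9·3.450 = 18.3; c'Δl = 37.61; W sinα = 39.2
Σc'Δl = 152.6 kN/m; ΣN' = 307.9 kN/m; ΣW sinα = 155.2 kN/m
Resisting = 152.6 + 307.9·tan30.1° = 152.6 + 178.5 = 331.1 kN/m
FS = 331.1 / 155.2 = 2.133

FS = 2.13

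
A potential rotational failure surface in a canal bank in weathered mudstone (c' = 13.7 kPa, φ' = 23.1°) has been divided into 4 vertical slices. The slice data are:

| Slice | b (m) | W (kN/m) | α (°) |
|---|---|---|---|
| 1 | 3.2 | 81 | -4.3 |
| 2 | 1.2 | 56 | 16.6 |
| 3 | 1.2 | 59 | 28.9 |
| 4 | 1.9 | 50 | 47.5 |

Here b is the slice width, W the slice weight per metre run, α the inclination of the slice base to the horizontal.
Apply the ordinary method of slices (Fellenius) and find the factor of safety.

FS = 2.82

Ordinary method of slices: FS = Σ[c'·Δl_i + (W_i cosα_i)·tanφ'] / Σ W_i sinα_i, with Δl_i = b_i / cosα_i.
Slice 1: Δl = 3.2/cos(-4.3°) = 3.209 m; N'_1 = 81·cos(-4.3°) = 80.8; c'Δl = 43.96; W sinα = -6.1
Slice 2: Δl = 1.2/cos16.6° = 1.252 m; N'_2 = 56·cos16.6° = 53.7; c'Δl = 17.15; W sinα = 16.0
Slice 3: Δl = 1.2/cos28.9° = 1.371 m; N'_3 = 59·cos28.9° = 51.7; c'Δl = 18.78; W sinα = 28.5
Slice 4: Δl = 1.9/cos47.5° = 2.812 m; N'_4 = 50·cos47.5° = 33.8; c'Δl = 38.53; W sinα = 36.9
Σc'Δl = 118.4 kN/m; ΣN' = 219.9 kN/m; ΣW sinα = 75.3 kN/m
Resisting = 118.4 + 219.9·tan23.1° = 118.4 + 93.8 = 212.2 kN/m
FS = 212.2 / 75.3 = 2.818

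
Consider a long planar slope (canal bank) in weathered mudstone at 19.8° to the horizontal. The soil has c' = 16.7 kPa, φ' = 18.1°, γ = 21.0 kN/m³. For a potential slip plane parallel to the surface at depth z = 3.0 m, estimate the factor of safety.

For an infinite slope with a slip plane parallel to the surface (no pore pressure): FS = [c' + γz cos²β tanφ'] / [γz sinβ cosβ].
γz = 21.0·3.0 = 63.00 kN/m²
Numerator = 16.7 + 63.00·cos²19.8°·tan18.1° = 16.7 + 63.00·0.8853·0.3269 = 34.929 kPa
Denominator = 63.00·sin19.8°·cos19.8° = 63.00·0.3387·0.9409 = 20.079 kPa
FS = 34.929 / 20.079 = 1.740

FS = 1.74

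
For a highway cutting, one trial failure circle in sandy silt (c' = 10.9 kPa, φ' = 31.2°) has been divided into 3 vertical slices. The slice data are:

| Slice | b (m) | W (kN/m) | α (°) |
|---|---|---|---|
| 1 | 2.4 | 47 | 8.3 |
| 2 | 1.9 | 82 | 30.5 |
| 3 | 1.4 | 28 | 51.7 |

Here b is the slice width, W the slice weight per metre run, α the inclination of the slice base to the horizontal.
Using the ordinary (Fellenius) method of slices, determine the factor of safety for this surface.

Ordinary method of slices: FS = Σ[c'·Δl_i + (W_i cosα_i)·tanφ'] / Σ W_i sinα_i, with Δl_i = b_i / cosα_i.
Slice 1: Δl = 2.4/cos8.3° = 2.425 m; N'_1 = 47·cos8.3° = 46.5; c'Δl = 26.44; W sinα = 6.8
Slice 2: Δl = 1.9/cos30.5° = 2.205 m; N'_2 = 82·cos30.5° = 70.7; c'Δl = 24.04; W sinα = 41.6
Slice 3: Δl = 1.4/cos51.7° = 2.259 m; N'_3 = 28·cos51.7° = 17.4; c'Δl = 24.62; W sinα = 22.0
Σc'Δl = 75.1 kN/m; ΣN' = 134.5 kN/m; ΣW sinα = 70.4 kN/m
Resisting = 75.1 + 134.5·tan31.2° = 75.1 + 81.5 = 156.6 kN/m
FS = 156.6 / 70.4 = 2.225

FS = 2.22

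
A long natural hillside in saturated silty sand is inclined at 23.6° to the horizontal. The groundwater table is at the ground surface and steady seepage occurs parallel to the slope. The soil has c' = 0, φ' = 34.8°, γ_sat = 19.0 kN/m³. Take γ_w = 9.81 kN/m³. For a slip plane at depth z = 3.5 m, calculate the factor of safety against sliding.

With seepage parallel to the slope and the water table at the surface, the effective normal stress on the slip plane uses the buoyant unit weight γ' = γ_sat − γ_w while the driving shear stress uses γ_sat:
FS = [c' + γ' z cos²β tanφ'] / [γ_sat z sinβ cosβ]
(For c' = 0 this reduces to FS = (γ'/γ_sat)·tanφ'/tanβ.)
γ' = 19.0 − 9.81 = 9.19 kN/m³
Numerator = 0.0 + 9.19·3.5·cos²23.6°·tan34.8° = 0.0 + 9.19·3.5·0.8397·0.6950 = 18.772 kPa
Denominator = 19.0·3.5·sin23.6°·cos23.6° = 19.0·3.5·0.4003·0.9164 = 24.397 kPa
FS = 18.772 / 24.397 = 0.769

FS = 0.77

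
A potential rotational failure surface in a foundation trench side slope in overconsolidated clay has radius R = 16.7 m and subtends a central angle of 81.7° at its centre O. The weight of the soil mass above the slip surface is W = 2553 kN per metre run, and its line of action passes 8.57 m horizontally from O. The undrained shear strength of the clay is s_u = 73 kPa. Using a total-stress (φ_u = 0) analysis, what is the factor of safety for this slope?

Taking moments about the centre O, the resisting moment is provided by the undrained shear strength acting along the arc:
Arc length L_a = R·θ = 16.7·(81.7°·π/180) = 16.7·1.4259 = 23.81 m
M_R = s_u·L_a·R = 73·23.81·16.7 = 29030.5 kN·m/m
M_D = W·d = 2553·8.57 = 21879.2 kN·m/m
FS = M_R / M_D = 29030.5 / 21879.2 = 1.327

FS = 1.33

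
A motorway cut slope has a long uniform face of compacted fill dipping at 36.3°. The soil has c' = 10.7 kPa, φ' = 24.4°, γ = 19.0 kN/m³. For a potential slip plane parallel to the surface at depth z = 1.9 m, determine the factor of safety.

For an infinite slope with a slip plane parallel to the surface (no pore pressure): FS = [c' + γz cos²β tanφ'] / [γz sinβ cosβ].
γz = 19.0·1.9 = 36.10 kN/m²
Numerator = 10.7 + 36.10·cos²36.3°·tan24.4° = 10.7 + 36.10·0.6495·0.4536 = 21.336 kPa
Denominator = 36.10·sin36.3°·cos36.3° = 36.10·0.5920·0.8059 = 17.224 kPa
FS = 21.336 / 17.224 = 1.239

FS = 1.24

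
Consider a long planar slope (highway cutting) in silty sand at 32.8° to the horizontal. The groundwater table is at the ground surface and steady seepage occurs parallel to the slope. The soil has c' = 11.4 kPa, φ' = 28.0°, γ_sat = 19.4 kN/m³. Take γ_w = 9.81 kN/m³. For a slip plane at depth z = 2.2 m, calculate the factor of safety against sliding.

FS = 0.99

With seepage parallel to the slope and the water table at the surface, the effective normal stress on the slip plane uses the buoyant unit weight γ' = γ_sat − γ_w while the driving shear stress uses γ_sat:
FS = [c' + γ' z cos²β tanφ'] / [γ_sat z sinβ cosβ]
γ' = 19.4 − 9.81 = 9.59 kN/m³
Numerator = 11.4 + 9.59·2.2·cos²32.8°·tan28.0° = 11.4 + 9.59·2.2·0.7066·0.5317 = 19.326 kPa
Denominator = 19.4·2.2·sin32.8°·cos32.8° = 19.4·2.2·0.5417·0.8406 = 19.434 kPa
FS = 19.326 / 19.434 = 0.994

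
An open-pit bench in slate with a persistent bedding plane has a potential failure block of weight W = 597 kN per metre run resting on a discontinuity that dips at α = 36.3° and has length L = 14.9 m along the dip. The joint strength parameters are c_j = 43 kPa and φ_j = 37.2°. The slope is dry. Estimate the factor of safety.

Resolving the block weight along and normal to the plane and applying the Mohr–Coulomb strength on the joint:
N' = W cosα = 597·cos36.3° = 481.1 kN/m
Driving force T = W sinα = 597·sin36.3° = 353.4 kN/m
Resisting force R = c_j·L + N'·tanφ_j = 43·14.9 + 481.1·tan37.2° = 640.7 + 365.2 = 1005.9 kN/m
FS = R / T = 1005.9 / 353.4 = 2.846

FS = 2.85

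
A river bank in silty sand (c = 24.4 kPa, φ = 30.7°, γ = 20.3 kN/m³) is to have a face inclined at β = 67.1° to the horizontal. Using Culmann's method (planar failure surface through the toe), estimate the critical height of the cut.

Culmann's analysis gives the critical failure plane at α_cr = (β + φ)/2 = (67.1 + 30.7)/2 = 48.9°, and the critical height
H_c = (4c/γ) · sinβ cosφ / [1 − cos(β − φ)]
    = (4·24.4/20.3) · sin67.1°·cos30.7° / [1 − cos(36.4°)]
    = 4.808 · 0.9212·0.8599 / [1 − 0.8049]
    = 4.808 · 0.7921 / 0.1951
    = 19.52 m

H_c = 19.52 m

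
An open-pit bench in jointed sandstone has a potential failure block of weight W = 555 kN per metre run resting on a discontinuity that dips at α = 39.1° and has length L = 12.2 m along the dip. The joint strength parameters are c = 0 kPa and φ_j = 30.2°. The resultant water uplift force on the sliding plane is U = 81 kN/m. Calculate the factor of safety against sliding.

Resolving the block weight along and normal to the plane and applying the Mohr–Coulomb strength on the joint:
N' = W cosα − U = 555·cos39.1° − 81 = 349.7 kN/m
Driving force T = W sinα = 555·sin39.1° = 350.0 kN/m
Resisting force R = c·L + N'·tanφ_j = 0·12.2 + 349.7·tan30.2° = 0.0 + 203.5 = 203.5 kN/m
FS = R / T = 203.5 / 350.0 = 0.581

FS = 0.58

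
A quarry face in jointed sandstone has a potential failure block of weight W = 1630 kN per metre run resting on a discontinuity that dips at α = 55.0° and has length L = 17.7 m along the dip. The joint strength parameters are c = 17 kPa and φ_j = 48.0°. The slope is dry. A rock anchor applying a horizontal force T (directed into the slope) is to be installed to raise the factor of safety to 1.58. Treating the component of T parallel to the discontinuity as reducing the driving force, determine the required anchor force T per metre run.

Resolving forces along and normal to the sliding plane, with the horizontal anchor force T adding T·sinα to the effective normal force and T·cosα acting up the plane against the driving force:
FS = [cL + (W cosα + T sinα) tanφ_j] / [W sinα − T cosα]
Without the anchor: N' = 934.9 kN/m, driving T_d = 1335.2 kN/m, resisting R = 17·17.7 + 934.9·tan48.0° = 1339.2 kN/m, FS = 1.00.
Setting FS = 1.58 and solving for T:
1.58·(1335.2 − T cos55.0°) = 1339.2 + T sin55.0°·tan48.0°
T·(sin55.0°·tan48.0° + 1.58·cos55.0°) = 1.58·1335.2 − 1339.2
T·(0.8192·1.1106 + 1.58·0.5736) = 2109.6 − 1339.2 = 770.4
T·1.8160 = 770.4
T = 424.2 kN/m

T = 424 kN/m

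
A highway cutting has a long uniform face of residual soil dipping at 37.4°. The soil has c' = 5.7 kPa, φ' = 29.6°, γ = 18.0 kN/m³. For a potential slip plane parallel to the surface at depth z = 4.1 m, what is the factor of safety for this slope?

FS = 0.90

For an infinite slope with a slip plane parallel to the surface (no pore pressure): FS = [c' + γz cos²β tanφ'] / [γz sinβ cosβ].
γz = 18.0·4.1 = 73.80 kN/m²
Numerator = 5.7 + 73.80·cos²37.4°·tan29.6° = 5.7 + 73.80·0.6311·0.5681 = 32.158 kPa
Denominator = 73.80·sin37.4°·cos37.4° = 73.80·0.6074·0.7944 = 35.609 kPa
FS = 32.158 / 35.609 = 0.903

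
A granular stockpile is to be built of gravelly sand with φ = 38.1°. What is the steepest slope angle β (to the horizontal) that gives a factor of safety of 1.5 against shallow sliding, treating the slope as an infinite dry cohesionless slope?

β = 27.6°

For an infinite dry cohesionless slope FS = tanφ/tanβ, so tanβ = tanφ / FS.
tanβ = tan38.1° / 1.5 = 0.7841 / 1.5 = 0.5227
β = arctan(0.5227) = 27.60°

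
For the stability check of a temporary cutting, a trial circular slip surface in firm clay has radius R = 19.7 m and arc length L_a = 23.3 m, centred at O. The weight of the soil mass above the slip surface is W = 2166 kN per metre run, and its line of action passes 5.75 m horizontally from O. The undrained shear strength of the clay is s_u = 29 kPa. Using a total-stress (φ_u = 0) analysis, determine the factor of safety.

FS = 1.07

Taking moments about the centre O, the resisting moment is provided by the undrained shear strength acting along the arc:
M_R = s_u·L_a·R = 29·23.30·19.7 = 13311.3 kN·m/m
M_D = W·d = 2166·5.75 = 12454.5 kN·m/m
FS = M_R / M_D = 13311.3 / 12454.5 = 1.069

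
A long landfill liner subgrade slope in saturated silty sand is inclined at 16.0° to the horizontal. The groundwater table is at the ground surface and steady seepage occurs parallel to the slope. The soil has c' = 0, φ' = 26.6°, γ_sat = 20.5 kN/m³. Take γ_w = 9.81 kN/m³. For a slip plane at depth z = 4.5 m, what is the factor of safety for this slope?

FS = 0.91

With seepage parallel to the slope and the water table at the surface, the effective normal stress on the slip plane uses the buoyant unit weight γ' = γ_sat − γ_w while the driving shear stress uses γ_sat:
FS = [c' + γ' z cos²β tanφ'] / [γ_sat z sinβ cosβ]
(For c' = 0 this reduces to FS = (γ'/γ_sat)·tanφ'/tanβ.)
γ' = 20.5 − 9.81 = 10.69 kN/m³
Numerator = 0.0 + 10.69·4.5·cos²16.0°·tan26.6° = 0.0 + 10.69·4.5·0.9240·0.5008 = 22.259 kPa
Denominator = 20.5·4.5·sin16.0°·cos16.0° = 20.5·4.5·0.2756·0.9613 = 24.443 kPa
FS = 22.259 / 24.443 = 0.911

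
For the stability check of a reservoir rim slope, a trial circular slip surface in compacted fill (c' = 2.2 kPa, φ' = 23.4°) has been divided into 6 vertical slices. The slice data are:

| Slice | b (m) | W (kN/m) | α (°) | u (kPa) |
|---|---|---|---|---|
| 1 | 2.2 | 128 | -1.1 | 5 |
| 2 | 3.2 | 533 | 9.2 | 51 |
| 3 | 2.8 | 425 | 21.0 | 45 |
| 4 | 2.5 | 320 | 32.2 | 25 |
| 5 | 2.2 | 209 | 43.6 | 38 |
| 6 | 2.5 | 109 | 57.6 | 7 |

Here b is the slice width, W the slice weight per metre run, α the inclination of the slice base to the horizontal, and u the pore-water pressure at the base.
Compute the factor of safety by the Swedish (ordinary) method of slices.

FS = 0.74

Ordinary method of slices: FS = Σ[c'·Δl_i + (W_i cosα_i − u_i·Δl_i)·tanφ'] / Σ W_i sinα_i, with Δl_i = b_i / cosα_i.
Slice 1: Δl = 2.2/cos(-1.1°) = 2.200 m; N'_1 = 128·cos(-1.1°) − 5·2.200 = 117.0; c'Δl = 4.84; W sinα = -2.5
Slice 2: Δl = 3.2/cos9.2° = 3.242 m; N'_2 = 533·cos9.2° − 51·3.242 = 360.8; c'Δl = 7.13; W sinα = 85.2
Slice 3: Δl = 2.8/cos21.0° = 2.999 m; N'_3 = 425·cos21.0° − 45·2.999 = 261.8; c'Δl = 6.60; W sinα = 152.3
Slice 4: Δl = 2.5/cos32.2° = 2.954 m; N'_4 = 320·cos32.2° − 25·2.954 = 196.9; c'Δl = 6.50; W sinα = 170.5
Slice 5: Δl = 2.2/cos43.6° = 3.038 m; N'_5 = 209·cos43.6° − 38·3.038 = 35.9; c'Δl = 6.68; W sinα = 144.1
Slice 6: Δl = 2.5/cos57.6° = 4.666 m; N'_6 = 109·cos57.6° − 7·4.666 = 25.7; c'Δl = 10.26; W sinα = 92.0
Σc'Δl = 42.0 kN/m; ΣN' = 998.2 kN/m; ΣW sinα = 641.7 kN/m
Resisting = 42.0 + 998.2·tan23.4° = 42.0 + 431.9 = 474.0 kN/m
FS = 474.0 / 641.7 = 0.739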